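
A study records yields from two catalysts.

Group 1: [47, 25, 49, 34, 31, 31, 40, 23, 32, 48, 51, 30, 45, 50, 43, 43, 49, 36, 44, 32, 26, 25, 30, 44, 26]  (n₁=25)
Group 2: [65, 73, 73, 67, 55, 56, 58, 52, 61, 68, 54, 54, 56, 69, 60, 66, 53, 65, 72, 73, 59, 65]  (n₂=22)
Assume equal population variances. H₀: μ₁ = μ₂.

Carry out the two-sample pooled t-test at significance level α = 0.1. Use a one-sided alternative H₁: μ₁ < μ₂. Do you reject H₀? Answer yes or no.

x̄₁=37.360, s₁=9.287, n₁=25
x̄₂=62.455, s₂=7.143, n₂=22
s_p² = [24·9.287² + 21·7.143²]/45 = 69.8048
SE = √(s_p²·(1/25+1/22)) = 2.4424
t = (37.360−62.455)/2.4424 = -10.2747
df = 45
p-value (one-sided, H₁ less) = 0.00000
At α=0.1: p < α → reject H₀

reject H₀: yes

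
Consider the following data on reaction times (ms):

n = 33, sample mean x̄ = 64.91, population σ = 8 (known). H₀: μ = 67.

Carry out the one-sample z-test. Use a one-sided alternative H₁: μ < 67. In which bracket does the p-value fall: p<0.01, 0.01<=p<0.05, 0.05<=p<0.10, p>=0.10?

SE = σ/√n = 8/√33 = 1.3926
z = (x̄−μ₀)/SE = (64.91−67)/1.3926 = -1.5008
p-value (one-sided, H₁ less) = 0.06671
→ bracket: 0.05<=p<0.10

p-value bracket: 0.05<=p<0.10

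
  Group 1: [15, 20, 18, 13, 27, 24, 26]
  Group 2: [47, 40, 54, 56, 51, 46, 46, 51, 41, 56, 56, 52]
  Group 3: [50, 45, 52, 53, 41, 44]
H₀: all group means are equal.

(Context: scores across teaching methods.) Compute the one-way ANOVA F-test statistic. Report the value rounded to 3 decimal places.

Group means [20.43, 49.67, 47.50], grand mean 40.960
SSB = Σnᵢ(x̄ᵢ−x̄)² = 4117.079; SSW = ΣΣ(x−x̄ᵢ)² = 645.881
MSB = 4117.079/2 = 2058.5395; MSW = 645.881/22 = 29.3582
F = MSB/MSW = 70.1180
df = (2, 22)

test statistic = 70.118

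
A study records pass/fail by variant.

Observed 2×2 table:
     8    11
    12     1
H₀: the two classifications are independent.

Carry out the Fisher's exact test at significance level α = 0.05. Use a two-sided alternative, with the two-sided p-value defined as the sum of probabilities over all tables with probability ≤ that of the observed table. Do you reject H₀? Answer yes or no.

reject H₀: yes

Margins: r₁=19, r₂=13, c₁=20, c₂=12, n=32
p_obs = C(19,8)·C(13,12)/C(32,20); sum pmf over tables with pmf ≤ p_obs
p-value (two-sided) = 0.00787
At α=0.05: p < α → reject H₀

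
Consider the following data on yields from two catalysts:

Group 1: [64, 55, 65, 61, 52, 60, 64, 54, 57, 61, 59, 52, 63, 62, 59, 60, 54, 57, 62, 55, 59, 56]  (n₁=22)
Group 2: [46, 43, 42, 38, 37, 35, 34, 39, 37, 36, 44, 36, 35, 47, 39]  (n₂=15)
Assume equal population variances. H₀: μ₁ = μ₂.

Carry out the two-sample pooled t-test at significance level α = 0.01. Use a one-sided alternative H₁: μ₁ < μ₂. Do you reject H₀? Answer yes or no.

reject H₀: no

x̄₁=58.682, s₁=3.933, n₁=22
x̄₂=39.200, s₂=4.195, n₂=15
s_p² = [21·3.933² + 14·4.195²]/35 = 16.3192
SE = √(s_p²·(1/22+1/15)) = 1.3527
t = (58.682−39.200)/1.3527 = 14.4024
df = 35
p-value (one-sided, H₁ less) = 1.00000
At α=0.01: p ≥ α → fail to reject H₀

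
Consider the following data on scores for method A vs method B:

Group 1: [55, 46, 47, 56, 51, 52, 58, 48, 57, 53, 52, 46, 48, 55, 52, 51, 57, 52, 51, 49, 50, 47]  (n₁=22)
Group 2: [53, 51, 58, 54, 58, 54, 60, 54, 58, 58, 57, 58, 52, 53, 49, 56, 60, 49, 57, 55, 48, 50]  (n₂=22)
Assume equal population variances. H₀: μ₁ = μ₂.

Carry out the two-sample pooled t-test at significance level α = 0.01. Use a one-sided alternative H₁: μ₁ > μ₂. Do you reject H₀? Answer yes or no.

x̄₁=51.500, s₁=3.687, n₁=22
x̄₂=54.636, s₂=3.672, n₂=22
s_p² = [21·3.687² + 21·3.672²]/42 = 13.5379
SE = √(s_p²·(1/22+1/22)) = 1.1094
t = (51.500−54.636)/1.1094 = -2.8271
df = 42
p-value (one-sided, H₁ greater) = 0.99642
At α=0.01: p ≥ α → fail to reject H₀

reject H₀: no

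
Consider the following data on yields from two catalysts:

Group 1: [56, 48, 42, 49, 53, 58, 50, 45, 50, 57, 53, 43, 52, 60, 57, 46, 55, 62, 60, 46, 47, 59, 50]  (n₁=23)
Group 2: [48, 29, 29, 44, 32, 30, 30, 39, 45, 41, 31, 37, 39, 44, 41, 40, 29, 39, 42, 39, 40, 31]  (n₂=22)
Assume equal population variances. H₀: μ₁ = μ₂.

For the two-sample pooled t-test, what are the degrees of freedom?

df = n₁ + n₂ − 2 = 23 + 22 − 2 = 43

degrees of freedom = 43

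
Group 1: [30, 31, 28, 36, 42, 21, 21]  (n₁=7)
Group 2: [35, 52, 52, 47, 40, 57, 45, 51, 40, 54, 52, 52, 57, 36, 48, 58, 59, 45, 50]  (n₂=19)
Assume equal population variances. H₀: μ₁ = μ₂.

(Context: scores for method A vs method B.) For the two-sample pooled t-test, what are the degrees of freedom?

df = n₁ + n₂ − 2 = 7 + 19 − 2 = 24

degrees of freedom = 24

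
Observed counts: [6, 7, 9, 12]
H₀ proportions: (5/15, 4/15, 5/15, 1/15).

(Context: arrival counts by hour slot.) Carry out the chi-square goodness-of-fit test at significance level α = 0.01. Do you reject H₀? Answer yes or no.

n = 34; E_i = n·p_i = [11.33, 9.07, 11.33, 2.27]
χ² = (6−11.33)²/11.33 + (7−9.07)²/9.07 + (9−11.33)²/11.33 + (12−2.27)²/2.27 = 45.2574
df = 3
p-value (upper-tail) = 0.00000
At α=0.01: p < α → reject H₀

reject H₀: yes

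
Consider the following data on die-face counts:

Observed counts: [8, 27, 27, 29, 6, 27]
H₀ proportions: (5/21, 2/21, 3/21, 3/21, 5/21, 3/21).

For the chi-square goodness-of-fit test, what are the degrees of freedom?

degrees of freedom = 5

df = k − 1 = 6 − 1 = 5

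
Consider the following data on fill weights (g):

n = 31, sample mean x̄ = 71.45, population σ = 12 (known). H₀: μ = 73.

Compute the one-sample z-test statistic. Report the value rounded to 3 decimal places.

test statistic = -0.719

SE = σ/√n = 12/√31 = 2.1553
z = (x̄−μ₀)/SE = (71.45−73)/2.1553 = -0.7192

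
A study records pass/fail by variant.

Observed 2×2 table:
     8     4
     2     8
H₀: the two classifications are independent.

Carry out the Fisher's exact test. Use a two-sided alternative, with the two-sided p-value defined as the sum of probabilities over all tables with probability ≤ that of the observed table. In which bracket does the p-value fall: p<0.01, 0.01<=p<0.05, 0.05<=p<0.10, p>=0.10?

p-value bracket: 0.01<=p<0.05

Margins: r₁=12, r₂=10, c₁=10, c₂=12, n=22
p_obs = C(12,8)·C(10,2)/C(22,10); sum pmf over tables with pmf ≤ p_obs
p-value (two-sided) = 0.04273
→ bracket: 0.01<=p<0.05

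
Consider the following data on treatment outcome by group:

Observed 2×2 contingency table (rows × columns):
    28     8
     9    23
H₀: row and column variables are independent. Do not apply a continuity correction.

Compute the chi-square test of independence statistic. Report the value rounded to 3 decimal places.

test statistic = 16.838

Row totals [36, 32], col totals [37, 31], n=68
χ² = (28−19.59)²/19.59 + (8−16.41)²/16.41 + (9−17.41)²/17.41 + (23−14.59)²/14.59 = 16.8378
df = 1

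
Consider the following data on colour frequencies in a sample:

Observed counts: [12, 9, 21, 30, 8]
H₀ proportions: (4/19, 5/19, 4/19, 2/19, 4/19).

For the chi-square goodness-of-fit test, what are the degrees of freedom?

degrees of freedom = 4

df = k − 1 = 5 − 1 = 4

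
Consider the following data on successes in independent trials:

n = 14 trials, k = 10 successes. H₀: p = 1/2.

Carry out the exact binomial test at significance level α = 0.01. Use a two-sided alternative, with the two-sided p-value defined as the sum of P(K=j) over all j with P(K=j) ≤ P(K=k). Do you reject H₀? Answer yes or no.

Exact binomial: n=14, k=10, p₀=1/2=0.5000
P(X=j) = C(n,j)·p₀^j·(1−p₀)^(n−j); p = Σ P(X=j) over j with P(X=j) ≤ P(X=10)
p-value (two-sided) = 0.17957
At α=0.01: p ≥ α → fail to reject H₀

reject H₀: no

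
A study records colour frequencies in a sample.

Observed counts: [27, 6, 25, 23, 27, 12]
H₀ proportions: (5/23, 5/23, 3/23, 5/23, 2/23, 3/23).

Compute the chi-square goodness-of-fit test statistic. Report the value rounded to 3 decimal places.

n = 120; E_i = n·p_i = [26.09, 26.09, 15.65, 26.09, 10.43, 15.65]
χ² = (27−26.09)²/26.09 + (6−26.09)²/26.09 + (25−15.65)²/15.65 + (23−26.09)²/26.09 + (27−10.43)²/10.43 + (12−15.65)²/15.65 = 48.5964
df = 5

test statistic = 48.596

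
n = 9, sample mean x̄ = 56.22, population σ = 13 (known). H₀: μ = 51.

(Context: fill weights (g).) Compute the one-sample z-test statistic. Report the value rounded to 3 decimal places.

SE = σ/√n = 13/√9 = 4.3333
z = (x̄−μ₀)/SE = (56.22−51)/4.3333 = 1.2046

test statistic = 1.205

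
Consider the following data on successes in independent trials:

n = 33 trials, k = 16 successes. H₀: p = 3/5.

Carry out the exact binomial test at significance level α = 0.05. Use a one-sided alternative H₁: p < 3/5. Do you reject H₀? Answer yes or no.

Exact binomial: n=33, k=16, p₀=3/5=0.6000
P(X≤16) from Σ C(n,i)·p₀^i·(1−p₀)^(n−i)
p-value (one-sided, H₁ less) = 0.12110
At α=0.05: p ≥ α → fail to reject H₀

reject H₀: no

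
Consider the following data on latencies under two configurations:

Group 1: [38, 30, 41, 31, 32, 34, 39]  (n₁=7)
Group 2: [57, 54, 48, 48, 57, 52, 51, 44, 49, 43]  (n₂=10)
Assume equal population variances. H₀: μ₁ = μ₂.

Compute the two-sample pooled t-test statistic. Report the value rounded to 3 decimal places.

x̄₁=35.000, s₁=4.320, n₁=7
x̄₂=50.300, s₂=4.855, n₂=10
s_p² = [6·4.320² + 9·4.855²]/15 = 21.6067
SE = √(s_p²·(1/7+1/10)) = 2.2907
t = (35.000−50.300)/2.2907 = -6.6792
df = 15

test statistic = -6.679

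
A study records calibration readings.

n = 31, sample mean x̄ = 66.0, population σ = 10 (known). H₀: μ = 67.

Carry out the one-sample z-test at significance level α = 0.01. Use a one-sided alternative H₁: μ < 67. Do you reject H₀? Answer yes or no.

SE = σ/√n = 10/√31 = 1.7961
z = (x̄−μ₀)/SE = (66.0−67)/1.7961 = -0.5568
p-value (one-sided, H₁ less) = 0.28884
At α=0.01: p ≥ α → fail to reject H₀

reject H₀: no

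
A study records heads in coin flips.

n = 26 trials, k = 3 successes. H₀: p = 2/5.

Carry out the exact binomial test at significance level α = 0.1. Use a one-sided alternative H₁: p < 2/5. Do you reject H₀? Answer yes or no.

reject H₀: yes

Exact binomial: n=26, k=3, p₀=2/5=0.4000
P(X≤3) from Σ C(n,i)·p₀^i·(1−p₀)^(n−i)
p-value (one-sided, H₁ less) = 0.00159
At α=0.1: p < α → reject H₀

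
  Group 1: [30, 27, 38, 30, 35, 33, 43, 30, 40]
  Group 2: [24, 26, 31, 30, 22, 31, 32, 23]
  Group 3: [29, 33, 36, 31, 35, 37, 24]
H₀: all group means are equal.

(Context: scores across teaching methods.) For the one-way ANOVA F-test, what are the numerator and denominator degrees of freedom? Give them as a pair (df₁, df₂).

k = 3 groups, N = 24 total
df = (k−1, N−k) = (3−1, 24−3) = (2, 21)

degrees of freedom = [2, 21]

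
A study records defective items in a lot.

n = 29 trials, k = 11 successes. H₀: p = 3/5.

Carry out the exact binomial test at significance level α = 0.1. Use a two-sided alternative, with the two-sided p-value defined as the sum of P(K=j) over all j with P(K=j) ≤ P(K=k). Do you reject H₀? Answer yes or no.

Exact binomial: n=29, k=11, p₀=3/5=0.6000
P(X=j) = C(n,j)·p₀^j·(1−p₀)^(n−j); p = Σ P(X=j) over j with P(X=j) ≤ P(X=11)
p-value (two-sided) = 0.02144
At α=0.1: p < α → reject H₀

reject H₀: yes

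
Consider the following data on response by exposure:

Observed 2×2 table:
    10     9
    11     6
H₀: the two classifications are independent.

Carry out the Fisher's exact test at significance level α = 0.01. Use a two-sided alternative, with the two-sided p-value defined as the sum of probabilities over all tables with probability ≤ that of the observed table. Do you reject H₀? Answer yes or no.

reject H₀: no

Margins: r₁=19, r₂=17, c₁=21, c₂=15, n=36
p_obs = C(19,10)·C(17,11)/C(36,21); sum pmf over tables with pmf ≤ p_obs
p-value (two-sided) = 0.51600
At α=0.01: p ≥ α → fail to reject H₀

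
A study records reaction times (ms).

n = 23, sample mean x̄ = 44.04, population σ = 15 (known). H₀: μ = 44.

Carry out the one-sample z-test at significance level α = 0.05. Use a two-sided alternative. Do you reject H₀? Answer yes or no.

SE = σ/√n = 15/√23 = 3.1277
z = (x̄−μ₀)/SE = (44.04−44)/3.1277 = 0.0128
p-value (two-sided) = 0.98980
At α=0.05: p ≥ α → fail to reject H₀

reject H₀: no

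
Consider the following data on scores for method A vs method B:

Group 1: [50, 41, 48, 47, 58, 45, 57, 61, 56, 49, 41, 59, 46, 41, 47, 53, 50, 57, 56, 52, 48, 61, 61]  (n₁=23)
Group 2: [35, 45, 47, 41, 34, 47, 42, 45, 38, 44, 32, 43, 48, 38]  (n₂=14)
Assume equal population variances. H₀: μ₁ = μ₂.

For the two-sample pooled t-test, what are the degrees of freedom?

degrees of freedom = 35

df = n₁ + n₂ − 2 = 23 + 14 − 2 = 35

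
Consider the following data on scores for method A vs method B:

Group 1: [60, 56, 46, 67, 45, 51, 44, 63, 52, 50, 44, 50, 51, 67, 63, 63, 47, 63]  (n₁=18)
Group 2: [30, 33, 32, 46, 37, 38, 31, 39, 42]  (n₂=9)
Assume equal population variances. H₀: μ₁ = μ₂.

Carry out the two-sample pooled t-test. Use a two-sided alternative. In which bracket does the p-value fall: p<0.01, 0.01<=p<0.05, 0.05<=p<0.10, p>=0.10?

x̄₁=54.556, s₁=8.205, n₁=18
x̄₂=36.444, s₂=5.411, n₂=9
s_p² = [17·8.205² + 8·5.411²]/25 = 55.1467
SE = √(s_p²·(1/18+1/9)) = 3.0317
t = (54.556−36.444)/3.0317 = 5.9739
df = 25
p-value (two-sided) = 0.00000
→ bracket: p<0.01

p-value bracket: p<0.01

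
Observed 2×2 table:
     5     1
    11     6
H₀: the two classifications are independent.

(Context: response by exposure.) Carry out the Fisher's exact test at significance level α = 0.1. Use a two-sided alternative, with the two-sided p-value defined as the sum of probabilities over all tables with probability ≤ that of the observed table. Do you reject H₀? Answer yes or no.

reject H₀: no

Margins: r₁=6, r₂=17, c₁=16, c₂=7, n=23
p_obs = C(6,5)·C(17,11)/C(23,16); sum pmf over tables with pmf ≤ p_obs
p-value (two-sided) = 0.62139
At α=0.1: p ≥ α → fail to reject H₀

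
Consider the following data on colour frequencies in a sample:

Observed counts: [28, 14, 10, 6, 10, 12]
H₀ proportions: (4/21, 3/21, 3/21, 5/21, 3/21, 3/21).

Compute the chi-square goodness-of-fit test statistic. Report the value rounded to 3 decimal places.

n = 80; E_i = n·p_i = [15.24, 11.43, 11.43, 19.05, 11.43, 11.43]
χ² = (28−15.24)²/15.24 + (14−11.43)²/11.43 + (10−11.43)²/11.43 + (6−19.05)²/19.05 + (10−11.43)²/11.43 + (12−11.43)²/11.43 = 20.5900
df = 5

test statistic = 20.590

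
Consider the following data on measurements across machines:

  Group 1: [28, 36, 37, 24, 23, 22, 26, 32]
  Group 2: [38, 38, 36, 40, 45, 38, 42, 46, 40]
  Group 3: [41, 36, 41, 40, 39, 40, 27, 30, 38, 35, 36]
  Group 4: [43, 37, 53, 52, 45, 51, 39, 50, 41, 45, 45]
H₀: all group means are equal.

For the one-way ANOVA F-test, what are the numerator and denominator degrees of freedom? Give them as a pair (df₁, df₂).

degrees of freedom = [3, 35]

k = 4 groups, N = 39 total
df = (k−1, N−k) = (4−1, 39−4) = (3, 35)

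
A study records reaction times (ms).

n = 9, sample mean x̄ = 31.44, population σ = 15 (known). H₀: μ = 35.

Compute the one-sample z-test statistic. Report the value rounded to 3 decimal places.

test statistic = -0.712

SE = σ/√n = 15/√9 = 5.0000
z = (x̄−μ₀)/SE = (31.44−35)/5.0000 = -0.7120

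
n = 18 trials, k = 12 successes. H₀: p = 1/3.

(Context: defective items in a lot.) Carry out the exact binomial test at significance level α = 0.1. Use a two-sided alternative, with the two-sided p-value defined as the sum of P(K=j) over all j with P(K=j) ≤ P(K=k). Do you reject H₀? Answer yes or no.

reject H₀: yes

Exact binomial: n=18, k=12, p₀=1/3=0.3333
P(X=j) = C(n,j)·p₀^j·(1−p₀)^(n−j); p = Σ P(X=j) over j with P(X=j) ≤ P(X=12)
p-value (two-sided) = 0.00460
At α=0.1: p < α → reject H₀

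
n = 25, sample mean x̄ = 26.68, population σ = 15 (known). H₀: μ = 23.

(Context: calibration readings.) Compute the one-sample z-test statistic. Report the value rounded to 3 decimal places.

test statistic = 1.227

SE = σ/√n = 15/√25 = 3.0000
z = (x̄−μ₀)/SE = (26.68−23)/3.0000 = 1.2267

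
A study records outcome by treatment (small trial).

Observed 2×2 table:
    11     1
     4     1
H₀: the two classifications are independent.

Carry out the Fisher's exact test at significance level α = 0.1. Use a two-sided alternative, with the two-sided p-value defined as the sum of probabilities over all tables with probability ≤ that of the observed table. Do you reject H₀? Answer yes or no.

reject H₀: no

Margins: r₁=12, r₂=5, c₁=15, c₂=2, n=17
p_obs = C(12,11)·C(5,4)/C(17,15); sum pmf over tables with pmf ≤ p_obs
p-value (two-sided) = 0.51471
At α=0.1: p ≥ α → fail to reject H₀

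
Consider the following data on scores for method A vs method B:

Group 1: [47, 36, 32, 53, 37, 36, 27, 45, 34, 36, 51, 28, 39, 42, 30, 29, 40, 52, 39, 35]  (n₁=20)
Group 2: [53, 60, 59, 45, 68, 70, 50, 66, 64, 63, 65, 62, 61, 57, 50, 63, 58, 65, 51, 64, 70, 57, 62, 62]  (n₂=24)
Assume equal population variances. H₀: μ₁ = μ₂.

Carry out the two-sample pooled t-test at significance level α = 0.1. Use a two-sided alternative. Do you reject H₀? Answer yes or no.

reject H₀: yes

x̄₁=38.400, s₁=7.877, n₁=20
x̄₂=60.208, s₂=6.561, n₂=24
s_p² = [19·7.877² + 23·6.561²]/42 = 51.6371
SE = √(s_p²·(1/20+1/24)) = 2.1756
t = (38.400−60.208)/2.1756 = -10.0239
df = 42
p-value (two-sided) = 0.00000
At α=0.1: p < α → reject H₀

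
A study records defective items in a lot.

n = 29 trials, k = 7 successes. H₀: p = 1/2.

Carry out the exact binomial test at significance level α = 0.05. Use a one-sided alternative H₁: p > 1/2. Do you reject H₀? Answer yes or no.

Exact binomial: n=29, k=7, p₀=1/2=0.5000
P(X≥7) from Σ C(n,i)·p₀^i·(1−p₀)^(n−i)
p-value (one-sided, H₁ greater) = 0.99884
At α=0.05: p ≥ α → fail to reject H₀

reject H₀: no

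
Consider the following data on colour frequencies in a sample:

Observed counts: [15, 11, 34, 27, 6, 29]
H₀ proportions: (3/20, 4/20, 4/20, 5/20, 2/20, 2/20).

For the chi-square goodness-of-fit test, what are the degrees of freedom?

df = k − 1 = 6 − 1 = 5

degrees of freedom = 5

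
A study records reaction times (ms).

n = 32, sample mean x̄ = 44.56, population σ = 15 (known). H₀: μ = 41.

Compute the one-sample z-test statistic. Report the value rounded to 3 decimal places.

SE = σ/√n = 15/√32 = 2.6517
z = (x̄−μ₀)/SE = (44.56−41)/2.6517 = 1.3426

test statistic = 1.343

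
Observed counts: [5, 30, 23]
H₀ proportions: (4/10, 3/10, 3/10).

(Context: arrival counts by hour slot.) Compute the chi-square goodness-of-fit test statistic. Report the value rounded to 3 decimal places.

test statistic = 25.204

n = 58; E_i = n·p_i = [23.20, 17.40, 17.40]
χ² = (5−23.20)²/23.20 + (30−17.40)²/17.40 + (23−17.40)²/17.40 = 25.2040
df = 2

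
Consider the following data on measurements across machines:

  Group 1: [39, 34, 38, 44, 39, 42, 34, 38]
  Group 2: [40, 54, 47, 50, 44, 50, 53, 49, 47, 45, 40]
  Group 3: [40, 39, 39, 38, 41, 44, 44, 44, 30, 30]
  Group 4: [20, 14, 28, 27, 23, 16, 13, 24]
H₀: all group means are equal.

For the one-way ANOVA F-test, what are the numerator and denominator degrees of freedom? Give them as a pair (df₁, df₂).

degrees of freedom = [3, 33]

k = 4 groups, N = 37 total
df = (k−1, N−k) = (4−1, 37−4) = (3, 33)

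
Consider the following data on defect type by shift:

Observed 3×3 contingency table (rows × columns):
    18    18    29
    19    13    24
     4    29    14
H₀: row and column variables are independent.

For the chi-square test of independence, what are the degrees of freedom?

degrees of freedom = 4

df = (r−1)(c−1) = (3−1)·(3−1) = 4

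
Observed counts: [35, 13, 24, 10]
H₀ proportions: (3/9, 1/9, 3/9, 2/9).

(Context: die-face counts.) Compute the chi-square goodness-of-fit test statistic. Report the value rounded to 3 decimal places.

test statistic = 7.927

n = 82; E_i = n·p_i = [27.33, 9.11, 27.33, 18.22]
χ² = (35−27.33)²/27.33 + (13−9.11)²/9.11 + (24−27.33)²/27.33 + (10−18.22)²/18.22 = 7.9268
df = 3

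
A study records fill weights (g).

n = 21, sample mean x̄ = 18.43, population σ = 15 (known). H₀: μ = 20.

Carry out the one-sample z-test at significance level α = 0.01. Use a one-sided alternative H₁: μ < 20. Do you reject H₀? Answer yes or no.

SE = σ/√n = 15/√21 = 3.2733
z = (x̄−μ₀)/SE = (18.43−20)/3.2733 = -0.4796
p-value (one-sided, H₁ less) = 0.31574
At α=0.01: p ≥ α → fail to reject H₀

reject H₀: no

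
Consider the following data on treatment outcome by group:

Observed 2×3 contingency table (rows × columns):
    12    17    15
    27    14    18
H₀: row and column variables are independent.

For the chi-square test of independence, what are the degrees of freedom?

df = (r−1)(c−1) = (2−1)·(3−1) = 2

degrees of freedom = 2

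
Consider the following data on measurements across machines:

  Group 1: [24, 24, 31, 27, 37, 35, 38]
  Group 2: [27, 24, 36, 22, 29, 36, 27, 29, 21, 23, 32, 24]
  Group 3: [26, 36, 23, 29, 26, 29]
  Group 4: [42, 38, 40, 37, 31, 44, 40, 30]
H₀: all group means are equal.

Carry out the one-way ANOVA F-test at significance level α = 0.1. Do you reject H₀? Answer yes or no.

reject H₀: yes

Group means [30.86, 27.50, 28.17, 37.75], grand mean 30.818
SSB = Σnᵢ(x̄ᵢ−x̄)² = 558.719; SSW = ΣΣ(x−x̄ᵢ)² = 774.190
MSB = 558.719/3 = 186.2395; MSW = 774.190/29 = 26.6962
F = MSB/MSW = 6.9763
df = (3, 29)
p-value (upper-tail) = 0.00113
At α=0.1: p < α → reject H₀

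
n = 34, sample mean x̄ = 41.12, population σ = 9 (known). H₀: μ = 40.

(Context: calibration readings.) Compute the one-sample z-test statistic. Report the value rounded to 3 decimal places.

test statistic = 0.726

SE = σ/√n = 9/√34 = 1.5435
z = (x̄−μ₀)/SE = (41.12−40)/1.5435 = 0.7256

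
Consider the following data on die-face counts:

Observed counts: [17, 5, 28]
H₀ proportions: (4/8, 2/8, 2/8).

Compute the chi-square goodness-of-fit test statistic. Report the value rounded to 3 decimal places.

test statistic = 26.280

n = 50; E_i = n·p_i = [25.00, 12.50, 12.50]
χ² = (17−25.00)²/25.00 + (5−12.50)²/12.50 + (28−12.50)²/12.50 = 26.2800
df = 2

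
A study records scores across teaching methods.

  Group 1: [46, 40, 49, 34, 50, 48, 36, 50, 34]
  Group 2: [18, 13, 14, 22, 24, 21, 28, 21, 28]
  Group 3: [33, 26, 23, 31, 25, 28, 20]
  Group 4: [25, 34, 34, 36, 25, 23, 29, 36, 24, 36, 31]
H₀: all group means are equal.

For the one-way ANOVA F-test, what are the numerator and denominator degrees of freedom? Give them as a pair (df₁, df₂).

degrees of freedom = [3, 32]

k = 4 groups, N = 36 total
df = (k−1, N−k) = (4−1, 36−4) = (3, 32)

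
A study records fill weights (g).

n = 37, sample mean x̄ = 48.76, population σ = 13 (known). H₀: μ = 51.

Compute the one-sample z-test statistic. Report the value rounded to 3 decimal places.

SE = σ/√n = 13/√37 = 2.1372
z = (x̄−μ₀)/SE = (48.76−51)/2.1372 = -1.0481

test statistic = -1.048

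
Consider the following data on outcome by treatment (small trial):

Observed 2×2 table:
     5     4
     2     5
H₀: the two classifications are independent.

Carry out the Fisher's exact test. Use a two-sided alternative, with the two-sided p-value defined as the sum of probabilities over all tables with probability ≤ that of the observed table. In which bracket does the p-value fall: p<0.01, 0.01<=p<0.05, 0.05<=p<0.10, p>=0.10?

Margins: r₁=9, r₂=7, c₁=7, c₂=9, n=16
p_obs = C(9,5)·C(7,2)/C(16,7); sum pmf over tables with pmf ≤ p_obs
p-value (two-sided) = 0.35752
→ bracket: p>=0.10

p-value bracket: p>=0.10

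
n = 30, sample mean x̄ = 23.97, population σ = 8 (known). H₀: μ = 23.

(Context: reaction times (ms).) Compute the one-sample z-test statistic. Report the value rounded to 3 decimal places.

SE = σ/√n = 8/√30 = 1.4606
z = (x̄−μ₀)/SE = (23.97−23)/1.4606 = 0.6641

test statistic = 0.664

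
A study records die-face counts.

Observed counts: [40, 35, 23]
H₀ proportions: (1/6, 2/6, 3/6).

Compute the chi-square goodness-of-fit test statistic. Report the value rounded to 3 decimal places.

test statistic = 48.255

n = 98; E_i = n·p_i = [16.33, 32.67, 49.00]
χ² = (40−16.33)²/16.33 + (35−32.67)²/32.67 + (23−49.00)²/49.00 = 48.2551
df = 2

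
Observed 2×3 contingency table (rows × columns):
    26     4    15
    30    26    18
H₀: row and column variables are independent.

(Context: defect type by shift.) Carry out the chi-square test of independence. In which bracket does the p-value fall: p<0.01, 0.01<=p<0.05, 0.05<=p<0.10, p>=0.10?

Row totals [45, 74], col totals [56, 30, 33], n=119
χ² = (26−21.18)²/21.18 + (4−11.34)²/11.34 + (15−12.48)²/12.48 + (30−34.82)²/34.82 + (26−18.66)²/18.66 + (18−20.52)²/20.52 = 10.2322
df = 2
p-value (upper-tail) = 0.00600
→ bracket: p<0.01

p-value bracket: p<0.01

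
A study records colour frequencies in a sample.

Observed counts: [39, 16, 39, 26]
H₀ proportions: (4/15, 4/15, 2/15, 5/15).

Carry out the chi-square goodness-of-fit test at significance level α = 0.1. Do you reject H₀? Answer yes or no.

n = 120; E_i = n·p_i = [32.00, 32.00, 16.00, 40.00]
χ² = (39−32.00)²/32.00 + (16−32.00)²/32.00 + (39−16.00)²/16.00 + (26−40.00)²/40.00 = 47.4937
df = 3
p-value (upper-tail) = 0.00000
At α=0.1: p < α → reject H₀

reject H₀: yes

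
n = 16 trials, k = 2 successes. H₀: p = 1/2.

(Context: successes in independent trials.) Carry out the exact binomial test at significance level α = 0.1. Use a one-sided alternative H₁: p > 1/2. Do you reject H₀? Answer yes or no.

reject H₀: no

Exact binomial: n=16, k=2, p₀=1/2=0.5000
P(X≥2) from Σ C(n,i)·p₀^i·(1−p₀)^(n−i)
p-value (one-sided, H₁ greater) = 0.99974
At α=0.1: p ≥ α → fail to reject H₀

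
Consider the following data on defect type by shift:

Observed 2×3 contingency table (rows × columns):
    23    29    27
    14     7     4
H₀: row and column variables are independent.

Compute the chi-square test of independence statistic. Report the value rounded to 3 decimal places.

Row totals [79, 25], col totals [37, 36, 31], n=104
χ² = (23−28.11)²/28.11 + (29−27.35)²/27.35 + (27−23.55)²/23.55 + (14−8.89)²/8.89 + (7−8.65)²/8.65 + (4−7.45)²/7.45 = 6.3796
df = 2

test statistic = 6.380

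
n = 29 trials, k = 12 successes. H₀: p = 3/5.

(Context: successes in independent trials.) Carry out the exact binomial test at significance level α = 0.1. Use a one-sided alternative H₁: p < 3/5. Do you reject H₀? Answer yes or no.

reject H₀: yes

Exact binomial: n=29, k=12, p₀=3/5=0.6000
P(X≤12) from Σ C(n,i)·p₀^i·(1−p₀)^(n−i)
p-value (one-sided, H₁ less) = 0.03288
At α=0.1: p < α → reject H₀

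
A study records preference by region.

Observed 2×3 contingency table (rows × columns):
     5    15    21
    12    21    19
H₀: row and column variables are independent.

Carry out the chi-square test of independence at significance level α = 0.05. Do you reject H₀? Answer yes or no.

reject H₀: no

Row totals [41, 52], col totals [17, 36, 40], n=93
χ² = (5−7.49)²/7.49 + (15−15.87)²/15.87 + (21−17.63)²/17.63 + (12−9.51)²/9.51 + (21−20.13)²/20.13 + (19−22.37)²/22.37 = 2.7193
df = 2
p-value (upper-tail) = 0.25675
At α=0.05: p ≥ α → fail to reject H₀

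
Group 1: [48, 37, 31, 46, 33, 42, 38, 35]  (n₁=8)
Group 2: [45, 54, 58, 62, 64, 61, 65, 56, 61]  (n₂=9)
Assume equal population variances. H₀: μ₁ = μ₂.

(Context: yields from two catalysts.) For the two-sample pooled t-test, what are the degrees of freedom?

df = n₁ + n₂ − 2 = 8 + 9 − 2 = 15

degrees of freedom = 15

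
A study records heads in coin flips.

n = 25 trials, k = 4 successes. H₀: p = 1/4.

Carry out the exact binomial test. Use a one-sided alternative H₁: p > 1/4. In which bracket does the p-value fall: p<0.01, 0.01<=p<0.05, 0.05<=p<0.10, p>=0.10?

Exact binomial: n=25, k=4, p₀=1/4=0.2500
P(X≥4) from Σ C(n,i)·p₀^i·(1−p₀)^(n−i)
p-value (one-sided, H₁ greater) = 0.90379
→ bracket: p>=0.10

p-value bracket: p>=0.10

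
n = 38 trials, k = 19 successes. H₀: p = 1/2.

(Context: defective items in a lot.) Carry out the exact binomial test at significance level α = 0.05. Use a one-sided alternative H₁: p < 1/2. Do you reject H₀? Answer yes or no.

reject H₀: no

Exact binomial: n=38, k=19, p₀=1/2=0.5000
P(X≤19) from Σ C(n,i)·p₀^i·(1−p₀)^(n−i)
p-value (one-sided, H₁ less) = 0.56429
At α=0.05: p ≥ α → fail to reject H₀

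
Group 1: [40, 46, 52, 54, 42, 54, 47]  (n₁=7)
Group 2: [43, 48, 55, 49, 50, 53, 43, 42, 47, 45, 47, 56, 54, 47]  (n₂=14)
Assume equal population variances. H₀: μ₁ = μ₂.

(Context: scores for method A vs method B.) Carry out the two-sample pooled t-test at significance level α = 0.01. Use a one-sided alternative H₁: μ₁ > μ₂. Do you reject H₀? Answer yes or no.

reject H₀: no

x̄₁=47.857, s₁=5.669, n₁=7
x̄₂=48.500, s₂=4.587, n₂=14
s_p² = [6·5.669² + 13·4.587²]/19 = 24.5451
SE = √(s_p²·(1/7+1/14)) = 2.2934
t = (47.857−48.500)/2.2934 = -0.2803
df = 19
p-value (one-sided, H₁ greater) = 0.60886
At α=0.01: p ≥ α → fail to reject H₀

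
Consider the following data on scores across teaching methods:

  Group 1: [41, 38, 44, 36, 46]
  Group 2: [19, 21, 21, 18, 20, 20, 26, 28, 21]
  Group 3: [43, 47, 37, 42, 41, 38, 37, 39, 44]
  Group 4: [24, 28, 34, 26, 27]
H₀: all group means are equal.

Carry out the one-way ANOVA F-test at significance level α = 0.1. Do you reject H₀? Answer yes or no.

Group means [41.00, 21.56, 40.89, 27.80], grand mean 32.357
SSB = Σnᵢ(x̄ᵢ−x̄)² = 2182.517; SSW = ΣΣ(x−x̄ᵢ)² = 305.911
MSB = 2182.517/3 = 727.5058; MSW = 305.911/24 = 12.7463
F = MSB/MSW = 57.0759
df = (3, 24)
p-value (upper-tail) = 0.00000
At α=0.1: p < α → reject H₀

reject H₀: yes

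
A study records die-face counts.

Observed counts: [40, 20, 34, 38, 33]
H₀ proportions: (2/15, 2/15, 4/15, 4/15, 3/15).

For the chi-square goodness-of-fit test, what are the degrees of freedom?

df = k − 1 = 5 − 1 = 4

degrees of freedom = 4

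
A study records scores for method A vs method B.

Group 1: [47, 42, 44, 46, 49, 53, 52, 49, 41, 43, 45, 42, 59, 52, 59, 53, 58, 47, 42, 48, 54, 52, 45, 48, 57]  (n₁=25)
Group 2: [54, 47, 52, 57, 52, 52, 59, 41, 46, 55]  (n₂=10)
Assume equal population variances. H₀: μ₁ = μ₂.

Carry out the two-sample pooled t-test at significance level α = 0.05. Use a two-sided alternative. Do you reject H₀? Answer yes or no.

x̄₁=49.080, s₁=5.597, n₁=25
x̄₂=51.500, s₂=5.442, n₂=10
s_p² = [24·5.597² + 9·5.442²]/33 = 30.8588
SE = √(s_p²·(1/25+1/10)) = 2.0785
t = (49.080−51.500)/2.0785 = -1.1643
df = 33
p-value (two-sided) = 0.25265
At α=0.05: p ≥ α → fail to reject H₀

reject H₀: no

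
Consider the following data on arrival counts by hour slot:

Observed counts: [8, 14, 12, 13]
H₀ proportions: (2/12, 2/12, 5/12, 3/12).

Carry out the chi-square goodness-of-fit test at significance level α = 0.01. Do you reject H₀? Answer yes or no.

n = 47; E_i = n·p_i = [7.83, 7.83, 19.58, 11.75]
χ² = (8−7.83)²/7.83 + (14−7.83)²/7.83 + (12−19.58)²/19.58 + (13−11.75)²/11.75 = 7.9277
df = 3
p-value (upper-tail) = 0.04753
At α=0.01: p ≥ α → fail to reject H₀

reject H₀: no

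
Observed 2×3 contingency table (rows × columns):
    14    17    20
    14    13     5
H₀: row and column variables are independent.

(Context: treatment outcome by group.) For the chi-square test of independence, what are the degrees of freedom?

df = (r−1)(c−1) = (2−1)·(3−1) = 2

degrees of freedom = 2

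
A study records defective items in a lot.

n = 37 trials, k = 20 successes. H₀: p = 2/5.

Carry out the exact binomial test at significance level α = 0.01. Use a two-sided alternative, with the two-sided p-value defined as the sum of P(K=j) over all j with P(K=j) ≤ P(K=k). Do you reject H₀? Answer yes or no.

reject H₀: no

Exact binomial: n=37, k=20, p₀=2/5=0.4000
P(X=j) = C(n,j)·p₀^j·(1−p₀)^(n−j); p = Σ P(X=j) over j with P(X=j) ≤ P(X=20)
p-value (two-sided) = 0.09344
At α=0.01: p ≥ α → fail to reject H₀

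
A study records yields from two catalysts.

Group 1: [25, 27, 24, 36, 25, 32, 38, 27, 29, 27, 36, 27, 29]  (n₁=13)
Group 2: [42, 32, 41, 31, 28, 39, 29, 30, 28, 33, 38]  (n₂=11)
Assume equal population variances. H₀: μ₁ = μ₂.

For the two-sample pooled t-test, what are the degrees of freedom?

degrees of freedom = 22

df = n₁ + n₂ − 2 = 13 + 11 − 2 = 22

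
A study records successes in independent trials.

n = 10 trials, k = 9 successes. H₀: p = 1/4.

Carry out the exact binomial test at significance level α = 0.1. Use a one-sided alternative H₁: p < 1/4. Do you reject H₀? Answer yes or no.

Exact binomial: n=10, k=9, p₀=1/4=0.2500
P(X≤9) from Σ C(n,i)·p₀^i·(1−p₀)^(n−i)
p-value (one-sided, H₁ less) = 1.00000
At α=0.1: p ≥ α → fail to reject H₀

reject H₀: no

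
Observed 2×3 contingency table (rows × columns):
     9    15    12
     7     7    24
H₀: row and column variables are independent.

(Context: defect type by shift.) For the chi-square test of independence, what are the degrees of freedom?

degrees of freedom = 2

df = (r−1)(c−1) = (2−1)·(3−1) = 2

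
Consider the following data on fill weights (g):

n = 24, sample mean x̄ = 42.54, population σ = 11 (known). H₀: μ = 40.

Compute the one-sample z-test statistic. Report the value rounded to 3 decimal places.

SE = σ/√n = 11/√24 = 2.2454
z = (x̄−μ₀)/SE = (42.54−40)/2.2454 = 1.1312

test statistic = 1.131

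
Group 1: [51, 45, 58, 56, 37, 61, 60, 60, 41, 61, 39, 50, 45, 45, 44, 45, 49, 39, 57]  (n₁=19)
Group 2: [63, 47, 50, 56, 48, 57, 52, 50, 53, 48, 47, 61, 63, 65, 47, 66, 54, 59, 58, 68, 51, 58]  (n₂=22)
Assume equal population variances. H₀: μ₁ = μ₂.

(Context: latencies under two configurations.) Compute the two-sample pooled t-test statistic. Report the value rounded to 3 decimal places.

x̄₁=49.632, s₁=8.227, n₁=19
x̄₂=55.500, s₂=6.752, n₂=22
s_p² = [18·8.227² + 21·6.752²]/39 = 55.7928
SE = √(s_p²·(1/19+1/22)) = 2.3393
t = (49.632−55.500)/2.3393 = -2.5086
df = 39

test statistic = -2.509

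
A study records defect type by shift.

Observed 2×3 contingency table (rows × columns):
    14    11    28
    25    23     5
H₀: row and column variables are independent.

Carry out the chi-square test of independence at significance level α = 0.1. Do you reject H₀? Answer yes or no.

Row totals [53, 53], col totals [39, 34, 33], n=106
χ² = (14−19.50)²/19.50 + (11−17.00)²/17.00 + (28−16.50)²/16.50 + (25−19.50)²/19.50 + (23−17.00)²/17.00 + (5−16.50)²/16.50 = 23.3682
df = 2
p-value (upper-tail) = 0.00001
At α=0.1: p < α → reject H₀

reject H₀: yes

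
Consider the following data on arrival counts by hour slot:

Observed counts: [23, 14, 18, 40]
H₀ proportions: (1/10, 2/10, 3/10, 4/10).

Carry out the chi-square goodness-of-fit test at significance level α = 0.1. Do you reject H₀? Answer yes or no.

n = 95; E_i = n·p_i = [9.50, 19.00, 28.50, 38.00]
χ² = (23−9.50)²/9.50 + (14−19.00)²/19.00 + (18−28.50)²/28.50 + (40−38.00)²/38.00 = 24.4737
df = 3
p-value (upper-tail) = 0.00002
At α=0.1: p < α → reject H₀

reject H₀: yes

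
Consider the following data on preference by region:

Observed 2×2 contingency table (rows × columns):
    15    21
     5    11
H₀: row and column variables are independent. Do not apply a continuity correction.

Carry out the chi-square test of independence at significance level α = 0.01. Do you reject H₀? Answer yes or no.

Row totals [36, 16], col totals [20, 32], n=52
χ² = (15−13.85)²/13.85 + (21−22.15)²/22.15 + (5−6.15)²/6.15 + (11−9.85)²/9.85 = 0.5078
df = 1
p-value (upper-tail) = 0.47609
At α=0.01: p ≥ α → fail to reject H₀

reject H₀: no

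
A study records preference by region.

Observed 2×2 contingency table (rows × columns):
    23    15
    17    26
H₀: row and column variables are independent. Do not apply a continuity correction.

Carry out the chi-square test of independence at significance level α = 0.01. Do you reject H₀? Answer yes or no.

Row totals [38, 43], col totals [40, 41], n=81
χ² = (23−18.77)²/18.77 + (15−19.23)²/19.23 + (17−21.23)²/21.23 + (26−21.77)²/21.77 = 3.5561
df = 1
p-value (upper-tail) = 0.05933
At α=0.01: p ≥ α → fail to reject H₀

reject H₀: no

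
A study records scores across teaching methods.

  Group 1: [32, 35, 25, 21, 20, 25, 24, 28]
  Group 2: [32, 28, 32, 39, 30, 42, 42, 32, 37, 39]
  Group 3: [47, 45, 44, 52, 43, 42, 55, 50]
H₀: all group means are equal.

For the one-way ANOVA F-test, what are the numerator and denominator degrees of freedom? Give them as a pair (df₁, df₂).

k = 3 groups, N = 26 total
df = (k−1, N−k) = (3−1, 26−3) = (2, 23)

degrees of freedom = [2, 23]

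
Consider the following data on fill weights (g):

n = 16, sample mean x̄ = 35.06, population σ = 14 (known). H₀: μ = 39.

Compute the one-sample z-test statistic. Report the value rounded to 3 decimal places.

SE = σ/√n = 14/√16 = 3.5000
z = (x̄−μ₀)/SE = (35.06−39)/3.5000 = -1.1257

test statistic = -1.126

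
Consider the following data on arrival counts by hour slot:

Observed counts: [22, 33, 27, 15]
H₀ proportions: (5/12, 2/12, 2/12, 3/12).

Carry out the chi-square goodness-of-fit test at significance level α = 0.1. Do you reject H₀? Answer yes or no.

reject H₀: yes

n = 97; E_i = n·p_i = [40.42, 16.17, 16.17, 24.25]
χ² = (22−40.42)²/40.42 + (33−16.17)²/16.17 + (27−16.17)²/16.17 + (15−24.25)²/24.25 = 36.7072
df = 3
p-value (upper-tail) = 0.00000
At α=0.1: p < α → reject H₀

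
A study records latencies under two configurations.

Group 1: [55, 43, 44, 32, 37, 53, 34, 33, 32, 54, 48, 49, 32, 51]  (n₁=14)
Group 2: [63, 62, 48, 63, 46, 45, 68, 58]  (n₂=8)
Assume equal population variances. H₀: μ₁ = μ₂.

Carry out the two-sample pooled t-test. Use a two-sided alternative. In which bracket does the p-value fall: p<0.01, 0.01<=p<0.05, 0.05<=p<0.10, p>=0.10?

p-value bracket: p<0.01

x̄₁=42.643, s₁=9.069, n₁=14
x̄₂=56.625, s₂=8.975, n₂=8
s_p² = [13·9.069² + 7·8.975²]/20 = 81.6545
SE = √(s_p²·(1/14+1/8)) = 4.0049
t = (42.643−56.625)/4.0049 = -3.4913
df = 20
p-value (two-sided) = 0.00230
→ bracket: p<0.01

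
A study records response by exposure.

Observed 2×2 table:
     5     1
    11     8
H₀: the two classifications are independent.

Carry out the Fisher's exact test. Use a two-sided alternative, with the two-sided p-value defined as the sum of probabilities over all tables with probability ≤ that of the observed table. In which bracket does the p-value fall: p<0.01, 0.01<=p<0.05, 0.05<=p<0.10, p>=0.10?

p-value bracket: p>=0.10

Margins: r₁=6, r₂=19, c₁=16, c₂=9, n=25
p_obs = C(6,5)·C(19,11)/C(25,16); sum pmf over tables with pmf ≤ p_obs
p-value (two-sided) = 0.36443
→ bracket: p>=0.10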